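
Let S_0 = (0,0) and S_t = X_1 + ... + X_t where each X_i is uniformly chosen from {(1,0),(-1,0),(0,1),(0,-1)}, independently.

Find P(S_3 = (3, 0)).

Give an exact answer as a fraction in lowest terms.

Answer: 1/64

Derivation:
Let h be the number of horizontal steps (so 3-h are vertical). To end at (3,0) need (h+3)/2 right-steps and ((3-h)+0)/2 up-steps.
Sum over h with 3 ≤ h ≤ 3, h ≡ 1 (mod 2), 3-h ≡ 0 (mod 2):
h=3: C(3,3)·C(3,3)·C(0,0) = 1·1·1 = 1
Total favorable: 1
Total paths: 4^3 = 64
P = 1/64 = 1/64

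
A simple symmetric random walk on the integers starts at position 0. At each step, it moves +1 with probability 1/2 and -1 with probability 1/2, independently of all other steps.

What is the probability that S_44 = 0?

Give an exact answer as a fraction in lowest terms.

To return to 0 after 44 steps: need exactly 22 steps of +1 and 22 of -1.
Favorable paths: C(44,22) = 2104098963720
Total paths: 2^44 = 17592186044416
P = 2104098963720/17592186044416 = 263012370465/2199023255552

Answer: 263012370465/2199023255552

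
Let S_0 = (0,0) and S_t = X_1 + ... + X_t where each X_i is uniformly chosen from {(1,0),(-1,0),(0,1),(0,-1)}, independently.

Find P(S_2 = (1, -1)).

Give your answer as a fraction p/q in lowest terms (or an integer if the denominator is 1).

Let h be the number of horizontal steps (so 2-h are vertical). To end at (1,-1) need (h+1)/2 right-steps and ((2-h)-1)/2 up-steps.
Sum over h with 1 ≤ h ≤ 1, h ≡ 1 (mod 2), 2-h ≡ 1 (mod 2):
h=1: C(2,1)·C(1,1)·C(1,0) = 2·1·1 = 2
Total favorable: 2
Total paths: 4^2 = 16
P = 2/16 = 1/8

Answer: 1/8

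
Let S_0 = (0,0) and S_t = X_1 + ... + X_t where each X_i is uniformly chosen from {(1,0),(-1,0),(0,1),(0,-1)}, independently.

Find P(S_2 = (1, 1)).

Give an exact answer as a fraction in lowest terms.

Answer: 1/8

Derivation:
Let h be the number of horizontal steps (so 2-h are vertical). To end at (1,1) need (h+1)/2 right-steps and ((2-h)+1)/2 up-steps.
Sum over h with 1 ≤ h ≤ 1, h ≡ 1 (mod 2), 2-h ≡ 1 (mod 2):
h=1: C(2,1)·C(1,1)·C(1,1) = 2·1·1 = 2
Total favorable: 2
Total paths: 4^2 = 16
P = 2/16 = 1/8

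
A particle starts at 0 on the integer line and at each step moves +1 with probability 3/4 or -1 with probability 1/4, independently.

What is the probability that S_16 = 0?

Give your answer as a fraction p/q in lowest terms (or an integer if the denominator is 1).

Answer: 42220035/2147483648

Derivation:
To be at 0 after 16 steps: need exactly 8 steps of +1 and 8 of -1.
Number of such sequences: C(16,8) = 12870
Each has probability (3/4)^8 · (1/4)^8 = 6561/4294967296
P = 12870 · 6561/4294967296 = 42220035/2147483648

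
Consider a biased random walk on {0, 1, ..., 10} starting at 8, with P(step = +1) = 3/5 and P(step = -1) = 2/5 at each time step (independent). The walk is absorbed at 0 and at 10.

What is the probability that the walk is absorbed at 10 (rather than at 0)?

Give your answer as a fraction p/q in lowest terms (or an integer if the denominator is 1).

Biased walk: p = 3/5, q = 2/5, r = q/p = 2/3
Gambler's ruin: P(hit 10 before 0 | start at 8) = (1 - r^a)/(1 - r^N)
r^8 = 256/6561; r^10 = 1024/59049
P = (1 - 256/6561) / (1 - 1024/59049) = 6305/6561 / 58025/59049 = 11349/11605

Answer: 11349/11605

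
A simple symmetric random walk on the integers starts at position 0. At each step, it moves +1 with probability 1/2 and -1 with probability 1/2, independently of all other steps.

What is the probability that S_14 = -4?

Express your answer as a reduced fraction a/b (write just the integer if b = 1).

Answer: 1001/8192

Derivation:
To reach position -4 after 14 steps: need 5 steps of +1 and 9 of -1.
Favorable paths: C(14,5) = 2002
Total paths: 2^14 = 16384
P = 2002/16384 = 1001/8192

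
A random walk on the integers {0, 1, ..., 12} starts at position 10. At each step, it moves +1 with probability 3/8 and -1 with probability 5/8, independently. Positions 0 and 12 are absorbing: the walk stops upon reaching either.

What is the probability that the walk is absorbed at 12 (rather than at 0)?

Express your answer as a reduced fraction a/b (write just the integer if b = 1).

Answer: 5459949/15225574

Derivation:
Biased walk: p = 3/8, q = 5/8, r = q/p = 5/3
Gambler's ruin: P(hit 12 before 0 | start at 10) = (1 - r^a)/(1 - r^N)
r^10 = 9765625/59049; r^12 = 244140625/531441
P = (1 - 9765625/59049) / (1 - 244140625/531441) = -9706576/59049 / -243609184/531441 = 5459949/15225574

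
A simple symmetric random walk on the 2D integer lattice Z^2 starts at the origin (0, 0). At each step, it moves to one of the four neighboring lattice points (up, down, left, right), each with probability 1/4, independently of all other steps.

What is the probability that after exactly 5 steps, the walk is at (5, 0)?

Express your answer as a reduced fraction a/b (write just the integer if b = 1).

Let h be the number of horizontal steps (so 5-h are vertical). To end at (5,0) need (h+5)/2 right-steps and ((5-h)+0)/2 up-steps.
Sum over h with 5 ≤ h ≤ 5, h ≡ 1 (mod 2), 5-h ≡ 0 (mod 2):
h=5: C(5,5)·C(5,5)·C(0,0) = 1·1·1 = 1
Total favorable: 1
Total paths: 4^5 = 1024
P = 1/1024 = 1/1024

Answer: 1/1024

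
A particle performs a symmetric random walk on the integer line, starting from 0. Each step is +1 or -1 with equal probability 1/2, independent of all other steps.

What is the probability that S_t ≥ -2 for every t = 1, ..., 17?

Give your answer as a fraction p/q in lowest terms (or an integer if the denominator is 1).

Answer: 17017/32768

Derivation:
Let f(t,s) = #length-t paths at position s with S_1..S_t all ≥ -2.
f(t,s) = f(t-1,s-1) + f(t-1,s+1) for s ≥ -2; f(t,s) = 0 for s < -2.
t=0: f(0,0)=1
t=1: f(1,-1)=1 f(1,1)=1
t=2: f(2,-2)=1 f(2,0)=2 f(2,2)=1
t=3: f(3,-1)=3 f(3,1)=3 f(3,3)=1
t=4: f(4,-2)=3 f(4,0)=6 f(4,2)=4 f(4,4)=1
t=5: f(5,-1)=9 f(5,1)=10 f(5,3)=5 f(5,5)=1
t=6: f(6,-2)=9 f(6,0)=19 f(6,2)=15 f(6,4)=6 f(6,6)=1
t=7: f(7,-1)=28 f(7,1)=34 f(7,3)=21 f(7,5)=7 f(7,7)=1
t=8: f(8,-2)=28 f(8,0)=62 f(8,2)=55 f(8,4)=28 f(8,6)=8 f(8,8)=1
t=9: f(9,-1)=90 f(9,1)=117 f(9,3)=83 f(9,5)=36 f(9,7)=9 f(9,9)=1
t=10: f(10,-2)=90 f(10,0)=207 f(10,2)=200 f(10,4)=119 f(10,6)=45 f(10,8)=10 f(10,10)=1
t=11: f(11,-1)=297 f(11,1)=407 f(11,3)=319 f(11,5)=164 f(11,7)=55 f(11,9)=11 f(11,11)=1
t=12: f(12,-2)=297 f(12,0)=704 f(12,2)=726 f(12,4)=483 f(12,6)=219 f(12,8)=66 f(12,10)=12 f(12,12)=1
t=13: f(13,-1)=1001 f(13,1)=1430 f(13,3)=1209 f(13,5)=702 f(13,7)=285 f(13,9)=78 f(13,11)=13 f(13,13)=1
t=14: f(14,-2)=1001 f(14,0)=2431 f(14,2)=2639 f(14,4)=1911 f(14,6)=987 f(14,8)=363 f(14,10)=91 f(14,12)=14 f(14,14)=1
t=15: f(15,-1)=3432 f(15,1)=5070 f(15,3)=4550 f(15,5)=2898 f(15,7)=1350 f(15,9)=454 f(15,11)=105 f(15,13)=15 f(15,15)=1
t=16: f(16,-2)=3432 f(16,0)=8502 f(16,2)=9620 f(16,4)=7448 f(16,6)=4248 f(16,8)=1804 f(16,10)=559 f(16,12)=120 f(16,14)=16 f(16,16)=1
t=17: f(17,-1)=11934 f(17,1)=18122 f(17,3)=17068 f(17,5)=11696 f(17,7)=6052 f(17,9)=2363 f(17,11)=679 f(17,13)=136 f(17,15)=17 f(17,17)=1
Σ_s f(17,s) = 68068
P = 68068/131072 = 17017/32768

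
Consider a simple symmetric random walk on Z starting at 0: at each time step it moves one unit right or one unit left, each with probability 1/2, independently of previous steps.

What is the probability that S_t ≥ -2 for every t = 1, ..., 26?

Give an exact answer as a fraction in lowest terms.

Answer: 928625/2097152

Derivation:
Let f(t,s) = #length-t paths at position s with S_1..S_t all ≥ -2.
f(t,s) = f(t-1,s-1) + f(t-1,s+1) for s ≥ -2; f(t,s) = 0 for s < -2.
t=0: f(0,0)=1
t=1: f(1,-1)=1 f(1,1)=1
t=2: f(2,-2)=1 f(2,0)=2 f(2,2)=1
t=3: f(3,-1)=3 f(3,1)=3 f(3,3)=1
t=4: f(4,-2)=3 f(4,0)=6 f(4,2)=4 f(4,4)=1
t=5: f(5,-1)=9 f(5,1)=10 f(5,3)=5 f(5,5)=1
t=6: f(6,-2)=9 f(6,0)=19 f(6,2)=15 f(6,4)=6 f(6,6)=1
t=7: f(7,-1)=28 f(7,1)=34 f(7,3)=21 f(7,5)=7 f(7,7)=1
t=8: f(8,-2)=28 f(8,0)=62 f(8,2)=55 f(8,4)=28 f(8,6)=8 f(8,8)=1
t=9: f(9,-1)=90 f(9,1)=117 f(9,3)=83 f(9,5)=36 f(9,7)=9 f(9,9)=1
t=10: f(10,-2)=90 f(10,0)=207 f(10,2)=200 f(10,4)=119 f(10,6)=45 f(10,8)=10 f(10,10)=1
t=11: f(11,-1)=297 f(11,1)=407 f(11,3)=319 f(11,5)=164 f(11,7)=55 f(11,9)=11 f(11,11)=1
t=12: f(12,-2)=297 f(12,0)=704 f(12,2)=726 f(12,4)=483 f(12,6)=219 f(12,8)=66 f(12,10)=12 f(12,12)=1
t=13: f(13,-1)=1001 f(13,1)=1430 f(13,3)=1209 f(13,5)=702 f(13,7)=285 f(13,9)=78 f(13,11)=13 f(13,13)=1
t=14: f(14,-2)=1001 f(14,0)=2431 f(14,2)=2639 f(14,4)=1911 f(14,6)=987 f(14,8)=363 f(14,10)=91 f(14,12)=14 f(14,14)=1
t=15: f(15,-1)=3432 f(15,1)=5070 f(15,3)=4550 f(15,5)=2898 f(15,7)=1350 f(15,9)=454 f(15,11)=105 f(15,13)=15 f(15,15)=1
t=16: f(16,-2)=3432 f(16,0)=8502 f(16,2)=9620 f(16,4)=7448 f(16,6)=4248 f(16,8)=1804 f(16,10)=559 f(16,12)=120 f(16,14)=16 f(16,16)=1
t=17: f(17,-1)=11934 f(17,1)=18122 f(17,3)=17068 f(17,5)=11696 f(17,7)=6052 f(17,9)=2363 f(17,11)=679 f(17,13)=136 f(17,15)=17 f(17,17)=1
t=18: f(18,-2)=11934 f(18,0)=30056 f(18,2)=35190 f(18,4)=28764 f(18,6)=17748 f(18,8)=8415 f(18,10)=3042 f(18,12)=815 f(18,14)=153 f(18,16)=18 f(18,18)=1
t=19: f(19,-1)=41990 f(19,1)=65246 f(19,3)=63954 f(19,5)=46512 f(19,7)=26163 f(19,9)=11457 f(19,11)=3857 f(19,13)=968 f(19,15)=171 f(19,17)=19 f(19,19)=1
t=20: f(20,-2)=41990 f(20,0)=107236 f(20,2)=129200 f(20,4)=110466 f(20,6)=72675 f(20,8)=37620 f(20,10)=15314 f(20,12)=4825 f(20,14)=1139 f(20,16)=190 f(20,18)=20 f(20,20)=1
t=21: f(21,-1)=149226 f(21,1)=236436 f(21,3)=239666 f(21,5)=183141 f(21,7)=110295 f(21,9)=52934 f(21,11)=20139 f(21,13)=5964 f(21,15)=1329 f(21,17)=210 f(21,19)=21 f(21,21)=1
t=22: f(22,-2)=149226 f(22,0)=385662 f(22,2)=476102 f(22,4)=422807 f(22,6)=293436 f(22,8)=163229 f(22,10)=73073 f(22,12)=26103 f(22,14)=7293 f(22,16)=1539 f(22,18)=231 f(22,20)=22 f(22,22)=1
t=23: f(23,-1)=534888 f(23,1)=861764 f(23,3)=898909 f(23,5)=716243 f(23,7)=456665 f(23,9)=236302 f(23,11)=99176 f(23,13)=33396 f(23,15)=8832 f(23,17)=1770 f(23,19)=253 f(23,21)=23 f(23,23)=1
t=24: f(24,-2)=534888 f(24,0)=1396652 f(24,2)=1760673 f(24,4)=1615152 f(24,6)=1172908 f(24,8)=692967 f(24,10)=335478 f(24,12)=132572 f(24,14)=42228 f(24,16)=10602 f(24,18)=2023 f(24,20)=276 f(24,22)=24 f(24,24)=1
t=25: f(25,-1)=1931540 f(25,1)=3157325 f(25,3)=3375825 f(25,5)=2788060 f(25,7)=1865875 f(25,9)=1028445 f(25,11)=468050 f(25,13)=174800 f(25,15)=52830 f(25,17)=12625 f(25,19)=2299 f(25,21)=300 f(25,23)=25 f(25,25)=1
t=26: f(26,-2)=1931540 f(26,0)=5088865 f(26,2)=6533150 f(26,4)=6163885 f(26,6)=4653935 f(26,8)=2894320 f(26,10)=1496495 f(26,12)=642850 f(26,14)=227630 f(26,16)=65455 f(26,18)=14924 f(26,20)=2599 f(26,22)=325 f(26,24)=26 f(26,26)=1
Σ_s f(26,s) = 29716000
P = 29716000/67108864 = 928625/2097152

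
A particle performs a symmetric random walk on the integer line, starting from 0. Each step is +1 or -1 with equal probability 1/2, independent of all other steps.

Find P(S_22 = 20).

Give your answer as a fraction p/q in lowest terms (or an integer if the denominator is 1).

To reach position 20 after 22 steps: need 21 steps of +1 and 1 of -1.
Favorable paths: C(22,21) = 22
Total paths: 2^22 = 4194304
P = 22/4194304 = 11/2097152

Answer: 11/2097152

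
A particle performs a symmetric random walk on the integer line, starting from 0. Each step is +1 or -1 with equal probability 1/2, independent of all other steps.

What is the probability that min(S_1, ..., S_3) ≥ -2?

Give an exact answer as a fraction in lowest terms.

Let f(t,s) = #length-t paths at position s with S_1..S_t all ≥ -2.
f(t,s) = f(t-1,s-1) + f(t-1,s+1) for s ≥ -2; f(t,s) = 0 for s < -2.
t=0: f(0,0)=1
t=1: f(1,-1)=1 f(1,1)=1
t=2: f(2,-2)=1 f(2,0)=2 f(2,2)=1
t=3: f(3,-1)=3 f(3,1)=3 f(3,3)=1
Σ_s f(3,s) = 7
P = 7/8 = 7/8

Answer: 7/8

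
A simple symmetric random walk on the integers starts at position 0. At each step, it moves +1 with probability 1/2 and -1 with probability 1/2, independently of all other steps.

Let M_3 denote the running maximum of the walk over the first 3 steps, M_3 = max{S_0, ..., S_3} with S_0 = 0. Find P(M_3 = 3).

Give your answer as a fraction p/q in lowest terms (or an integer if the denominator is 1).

Let M_3 = max(S_0,...,S_3). Use the reflection principle: for j ≥ 1, #{paths with M_3 ≥ j} = #{S_3 ≥ j} + #{S_3 ≥ j+1}.
By reflection, #{M_3 ≥ 3} = #{S_3 ≥ 3} + #{S_3 ≥ 4} = 1 + 0 = 1.
#{M_3 ≥ 4} = #{S_3 ≥ 4} + #{S_3 ≥ 5} = 0 + 0 = 0.
#{M_3 = 3} = 1 - 0 = 1.
P(M_3 = 3) = 1/8 = 1/8

Answer: 1/8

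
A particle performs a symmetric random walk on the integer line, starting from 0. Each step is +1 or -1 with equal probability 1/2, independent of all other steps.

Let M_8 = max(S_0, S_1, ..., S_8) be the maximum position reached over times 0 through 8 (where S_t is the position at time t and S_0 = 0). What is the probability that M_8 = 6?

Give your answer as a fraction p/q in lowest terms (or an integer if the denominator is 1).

Answer: 1/32

Derivation:
Let M_8 = max(S_0,...,S_8). Use the reflection principle: for j ≥ 1, #{paths with M_8 ≥ j} = #{S_8 ≥ j} + #{S_8 ≥ j+1}.
By reflection, #{M_8 ≥ 6} = #{S_8 ≥ 6} + #{S_8 ≥ 7} = 9 + 1 = 10.
#{M_8 ≥ 7} = #{S_8 ≥ 7} + #{S_8 ≥ 8} = 1 + 1 = 2.
#{M_8 = 6} = 10 - 2 = 8.
P(M_8 = 6) = 8/256 = 1/32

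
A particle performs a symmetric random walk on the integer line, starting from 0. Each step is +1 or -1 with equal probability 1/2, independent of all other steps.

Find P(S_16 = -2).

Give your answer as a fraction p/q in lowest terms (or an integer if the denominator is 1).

To reach position -2 after 16 steps: need 7 steps of +1 and 9 of -1.
Favorable paths: C(16,7) = 11440
Total paths: 2^16 = 65536
P = 11440/65536 = 715/4096

Answer: 715/4096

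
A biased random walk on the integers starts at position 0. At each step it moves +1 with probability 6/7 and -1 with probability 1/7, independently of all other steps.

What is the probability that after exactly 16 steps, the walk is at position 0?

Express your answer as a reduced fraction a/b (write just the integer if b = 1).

Answer: 21616657920/33232930569601

Derivation:
To be at 0 after 16 steps: need exactly 8 steps of +1 and 8 of -1.
Number of such sequences: C(16,8) = 12870
Each has probability (6/7)^8 · (1/7)^8 = 1679616/33232930569601
P = 12870 · 1679616/33232930569601 = 21616657920/33232930569601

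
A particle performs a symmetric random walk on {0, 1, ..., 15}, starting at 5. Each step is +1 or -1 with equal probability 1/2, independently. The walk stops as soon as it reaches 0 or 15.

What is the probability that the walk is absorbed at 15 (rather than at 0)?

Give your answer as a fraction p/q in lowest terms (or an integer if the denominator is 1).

Answer: 1/3

Derivation:
Symmetric walk (p = 1/2): the harmonic-function argument gives P(hit 15 before 0 | start at 5) = a/N.
P = 5/15 = 1/3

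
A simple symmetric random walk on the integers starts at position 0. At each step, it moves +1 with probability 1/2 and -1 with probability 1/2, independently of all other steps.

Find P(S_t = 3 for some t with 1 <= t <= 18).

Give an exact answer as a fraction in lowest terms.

Count via complement. Let g(t,s) = #length-t paths at position s with S_1..S_t all ≠ 3.
g(t,s) = g(t-1,s-1) + g(t-1,s+1) for s ≠ 3; g(t,3) = 0.
t=0: g(0,0)=1
t=1: g(1,-1)=1 g(1,1)=1
t=2: g(2,-2)=1 g(2,0)=2 g(2,2)=1
t=3: g(3,-3)=1 g(3,-1)=3 g(3,1)=3
t=4: g(4,-4)=1 g(4,-2)=4 g(4,0)=6 g(4,2)=3
t=5: g(5,-5)=1 g(5,-3)=5 g(5,-1)=10 g(5,1)=9
t=6: g(6,-6)=1 g(6,-4)=6 g(6,-2)=15 g(6,0)=19 g(6,2)=9
t=7: g(7,-7)=1 g(7,-5)=7 g(7,-3)=21 g(7,-1)=34 g(7,1)=28
t=8: g(8,-8)=1 g(8,-6)=8 g(8,-4)=28 g(8,-2)=55 g(8,0)=62 g(8,2)=28
t=9: g(9,-9)=1 g(9,-7)=9 g(9,-5)=36 g(9,-3)=83 g(9,-1)=117 g(9,1)=90
t=10: g(10,-10)=1 g(10,-8)=10 g(10,-6)=45 g(10,-4)=119 g(10,-2)=200 g(10,0)=207 g(10,2)=90
t=11: g(11,-11)=1 g(11,-9)=11 g(11,-7)=55 g(11,-5)=164 g(11,-3)=319 g(11,-1)=407 g(11,1)=297
t=12: g(12,-12)=1 g(12,-10)=12 g(12,-8)=66 g(12,-6)=219 g(12,-4)=483 g(12,-2)=726 g(12,0)=704 g(12,2)=297
t=13: g(13,-13)=1 g(13,-11)=13 g(13,-9)=78 g(13,-7)=285 g(13,-5)=702 g(13,-3)=1209 g(13,-1)=1430 g(13,1)=1001
t=14: g(14,-14)=1 g(14,-12)=14 g(14,-10)=91 g(14,-8)=363 g(14,-6)=987 g(14,-4)=1911 g(14,-2)=2639 g(14,0)=2431 g(14,2)=1001
t=15: g(15,-15)=1 g(15,-13)=15 g(15,-11)=105 g(15,-9)=454 g(15,-7)=1350 g(15,-5)=2898 g(15,-3)=4550 g(15,-1)=5070 g(15,1)=3432
t=16: g(16,-16)=1 g(16,-14)=16 g(16,-12)=120 g(16,-10)=559 g(16,-8)=1804 g(16,-6)=4248 g(16,-4)=7448 g(16,-2)=9620 g(16,0)=8502 g(16,2)=3432
t=17: g(17,-17)=1 g(17,-15)=17 g(17,-13)=136 g(17,-11)=679 g(17,-9)=2363 g(17,-7)=6052 g(17,-5)=11696 g(17,-3)=17068 g(17,-1)=18122 g(17,1)=11934
t=18: g(18,-18)=1 g(18,-16)=18 g(18,-14)=153 g(18,-12)=815 g(18,-10)=3042 g(18,-8)=8415 g(18,-6)=17748 g(18,-4)=28764 g(18,-2)=35190 g(18,0)=30056 g(18,2)=11934
Paths never hitting 3: Σ_s g(18,s) = 136136
Paths hitting 3: 2^18 - 136136 = 126008
P = 126008/262144 = 15751/32768

Answer: 15751/32768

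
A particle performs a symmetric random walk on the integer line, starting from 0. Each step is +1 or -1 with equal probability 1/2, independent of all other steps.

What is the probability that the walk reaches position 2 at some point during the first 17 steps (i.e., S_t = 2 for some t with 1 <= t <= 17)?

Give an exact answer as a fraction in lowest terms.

Count via complement. Let g(t,s) = #length-t paths at position s with S_1..S_t all ≠ 2.
g(t,s) = g(t-1,s-1) + g(t-1,s+1) for s ≠ 2; g(t,2) = 0.
t=0: g(0,0)=1
t=1: g(1,-1)=1 g(1,1)=1
t=2: g(2,-2)=1 g(2,0)=2
t=3: g(3,-3)=1 g(3,-1)=3 g(3,1)=2
t=4: g(4,-4)=1 g(4,-2)=4 g(4,0)=5
t=5: g(5,-5)=1 g(5,-3)=5 g(5,-1)=9 g(5,1)=5
t=6: g(6,-6)=1 g(6,-4)=6 g(6,-2)=14 g(6,0)=14
t=7: g(7,-7)=1 g(7,-5)=7 g(7,-3)=20 g(7,-1)=28 g(7,1)=14
t=8: g(8,-8)=1 g(8,-6)=8 g(8,-4)=27 g(8,-2)=48 g(8,0)=42
t=9: g(9,-9)=1 g(9,-7)=9 g(9,-5)=35 g(9,-3)=75 g(9,-1)=90 g(9,1)=42
t=10: g(10,-10)=1 g(10,-8)=10 g(10,-6)=44 g(10,-4)=110 g(10,-2)=165 g(10,0)=132
t=11: g(11,-11)=1 g(11,-9)=11 g(11,-7)=54 g(11,-5)=154 g(11,-3)=275 g(11,-1)=297 g(11,1)=132
t=12: g(12,-12)=1 g(12,-10)=12 g(12,-8)=65 g(12,-6)=208 g(12,-4)=429 g(12,-2)=572 g(12,0)=429
t=13: g(13,-13)=1 g(13,-11)=13 g(13,-9)=77 g(13,-7)=273 g(13,-5)=637 g(13,-3)=1001 g(13,-1)=1001 g(13,1)=429
t=14: g(14,-14)=1 g(14,-12)=14 g(14,-10)=90 g(14,-8)=350 g(14,-6)=910 g(14,-4)=1638 g(14,-2)=2002 g(14,0)=1430
t=15: g(15,-15)=1 g(15,-13)=15 g(15,-11)=104 g(15,-9)=440 g(15,-7)=1260 g(15,-5)=2548 g(15,-3)=3640 g(15,-1)=3432 g(15,1)=1430
t=16: g(16,-16)=1 g(16,-14)=16 g(16,-12)=119 g(16,-10)=544 g(16,-8)=1700 g(16,-6)=3808 g(16,-4)=6188 g(16,-2)=7072 g(16,0)=4862
t=17: g(17,-17)=1 g(17,-15)=17 g(17,-13)=135 g(17,-11)=663 g(17,-9)=2244 g(17,-7)=5508 g(17,-5)=9996 g(17,-3)=13260 g(17,-1)=11934 g(17,1)=4862
Paths never hitting 2: Σ_s g(17,s) = 48620
Paths hitting 2: 2^17 - 48620 = 82452
P = 82452/131072 = 20613/32768

Answer: 20613/32768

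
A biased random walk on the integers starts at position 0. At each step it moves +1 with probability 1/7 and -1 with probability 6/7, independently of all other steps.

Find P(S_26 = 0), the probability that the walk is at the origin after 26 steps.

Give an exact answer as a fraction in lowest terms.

To be at 0 after 26 steps: need exactly 13 steps of +1 and 13 of -1.
Number of such sequences: C(26,13) = 10400600
Each has probability (1/7)^13 · (6/7)^13 = 13060694016/9387480337647754305649
P = 10400600 · 13060694016/9387480337647754305649 = 19405579168972800/1341068619663964900807

Answer: 19405579168972800/1341068619663964900807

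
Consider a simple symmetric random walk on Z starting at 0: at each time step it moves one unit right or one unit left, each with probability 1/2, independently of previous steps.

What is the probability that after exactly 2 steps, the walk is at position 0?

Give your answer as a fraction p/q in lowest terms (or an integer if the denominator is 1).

To return to 0 after 2 steps: need exactly 1 step of +1 and 1 of -1.
Favorable paths: C(2,1) = 2
Total paths: 2^2 = 4
P = 2/4 = 1/2

Answer: 1/2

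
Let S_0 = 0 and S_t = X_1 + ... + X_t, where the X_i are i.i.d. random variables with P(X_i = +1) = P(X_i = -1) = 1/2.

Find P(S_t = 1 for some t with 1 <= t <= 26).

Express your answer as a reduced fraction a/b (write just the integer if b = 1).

Answer: 7088533/8388608

Derivation:
Count via complement. Let g(t,s) = #length-t paths at position s with S_1..S_t all ≠ 1.
g(t,s) = g(t-1,s-1) + g(t-1,s+1) for s ≠ 1; g(t,1) = 0.
t=0: g(0,0)=1
t=1: g(1,-1)=1
t=2: g(2,-2)=1 g(2,0)=1
t=3: g(3,-3)=1 g(3,-1)=2
t=4: g(4,-4)=1 g(4,-2)=3 g(4,0)=2
t=5: g(5,-5)=1 g(5,-3)=4 g(5,-1)=5
t=6: g(6,-6)=1 g(6,-4)=5 g(6,-2)=9 g(6,0)=5
t=7: g(7,-7)=1 g(7,-5)=6 g(7,-3)=14 g(7,-1)=14
t=8: g(8,-8)=1 g(8,-6)=7 g(8,-4)=20 g(8,-2)=28 g(8,0)=14
t=9: g(9,-9)=1 g(9,-7)=8 g(9,-5)=27 g(9,-3)=48 g(9,-1)=42
t=10: g(10,-10)=1 g(10,-8)=9 g(10,-6)=35 g(10,-4)=75 g(10,-2)=90 g(10,0)=42
t=11: g(11,-11)=1 g(11,-9)=10 g(11,-7)=44 g(11,-5)=110 g(11,-3)=165 g(11,-1)=132
t=12: g(12,-12)=1 g(12,-10)=11 g(12,-8)=54 g(12,-6)=154 g(12,-4)=275 g(12,-2)=297 g(12,0)=132
t=13: g(13,-13)=1 g(13,-11)=12 g(13,-9)=65 g(13,-7)=208 g(13,-5)=429 g(13,-3)=572 g(13,-1)=429
t=14: g(14,-14)=1 g(14,-12)=13 g(14,-10)=77 g(14,-8)=273 g(14,-6)=637 g(14,-4)=1001 g(14,-2)=1001 g(14,0)=429
t=15: g(15,-15)=1 g(15,-13)=14 g(15,-11)=90 g(15,-9)=350 g(15,-7)=910 g(15,-5)=1638 g(15,-3)=2002 g(15,-1)=1430
t=16: g(16,-16)=1 g(16,-14)=15 g(16,-12)=104 g(16,-10)=440 g(16,-8)=1260 g(16,-6)=2548 g(16,-4)=3640 g(16,-2)=3432 g(16,0)=1430
t=17: g(17,-17)=1 g(17,-15)=16 g(17,-13)=119 g(17,-11)=544 g(17,-9)=1700 g(17,-7)=3808 g(17,-5)=6188 g(17,-3)=7072 g(17,-1)=4862
t=18: g(18,-18)=1 g(18,-16)=17 g(18,-14)=135 g(18,-12)=663 g(18,-10)=2244 g(18,-8)=5508 g(18,-6)=9996 g(18,-4)=13260 g(18,-2)=11934 g(18,0)=4862
t=19: g(19,-19)=1 g(19,-17)=18 g(19,-15)=152 g(19,-13)=798 g(19,-11)=2907 g(19,-9)=7752 g(19,-7)=15504 g(19,-5)=23256 g(19,-3)=25194 g(19,-1)=16796
t=20: g(20,-20)=1 g(20,-18)=19 g(20,-16)=170 g(20,-14)=950 g(20,-12)=3705 g(20,-10)=10659 g(20,-8)=23256 g(20,-6)=38760 g(20,-4)=48450 g(20,-2)=41990 g(20,0)=16796
t=21: g(21,-21)=1 g(21,-19)=20 g(21,-17)=189 g(21,-15)=1120 g(21,-13)=4655 g(21,-11)=14364 g(21,-9)=33915 g(21,-7)=62016 g(21,-5)=87210 g(21,-3)=90440 g(21,-1)=58786
t=22: g(22,-22)=1 g(22,-20)=21 g(22,-18)=209 g(22,-16)=1309 g(22,-14)=5775 g(22,-12)=19019 g(22,-10)=48279 g(22,-8)=95931 g(22,-6)=149226 g(22,-4)=177650 g(22,-2)=149226 g(22,0)=58786
t=23: g(23,-23)=1 g(23,-21)=22 g(23,-19)=230 g(23,-17)=1518 g(23,-15)=7084 g(23,-13)=24794 g(23,-11)=67298 g(23,-9)=144210 g(23,-7)=245157 g(23,-5)=326876 g(23,-3)=326876 g(23,-1)=208012
t=24: g(24,-24)=1 g(24,-22)=23 g(24,-20)=252 g(24,-18)=1748 g(24,-16)=8602 g(24,-14)=31878 g(24,-12)=92092 g(24,-10)=211508 g(24,-8)=389367 g(24,-6)=572033 g(24,-4)=653752 g(24,-2)=534888 g(24,0)=208012
t=25: g(25,-25)=1 g(25,-23)=24 g(25,-21)=275 g(25,-19)=2000 g(25,-17)=10350 g(25,-15)=40480 g(25,-13)=123970 g(25,-11)=303600 g(25,-9)=600875 g(25,-7)=961400 g(25,-5)=1225785 g(25,-3)=1188640 g(25,-1)=742900
t=26: g(26,-26)=1 g(26,-24)=25 g(26,-22)=299 g(26,-20)=2275 g(26,-18)=12350 g(26,-16)=50830 g(26,-14)=164450 g(26,-12)=427570 g(26,-10)=904475 g(26,-8)=1562275 g(26,-6)=2187185 g(26,-4)=2414425 g(26,-2)=1931540 g(26,0)=742900
Paths never hitting 1: Σ_s g(26,s) = 10400600
Paths hitting 1: 2^26 - 10400600 = 56708264
P = 56708264/67108864 = 7088533/8388608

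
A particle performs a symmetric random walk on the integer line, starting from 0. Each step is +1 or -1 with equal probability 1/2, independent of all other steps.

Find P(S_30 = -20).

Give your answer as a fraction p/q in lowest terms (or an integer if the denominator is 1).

To reach position -20 after 30 steps: need 5 steps of +1 and 25 of -1.
Favorable paths: C(30,5) = 142506
Total paths: 2^30 = 1073741824
P = 142506/1073741824 = 71253/536870912

Answer: 71253/536870912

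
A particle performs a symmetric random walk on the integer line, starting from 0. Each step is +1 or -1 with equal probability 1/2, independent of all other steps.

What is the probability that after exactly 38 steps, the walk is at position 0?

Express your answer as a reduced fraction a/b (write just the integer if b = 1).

To return to 0 after 38 steps: need exactly 19 steps of +1 and 19 of -1.
Favorable paths: C(38,19) = 35345263800
Total paths: 2^38 = 274877906944
P = 35345263800/274877906944 = 4418157975/34359738368

Answer: 4418157975/34359738368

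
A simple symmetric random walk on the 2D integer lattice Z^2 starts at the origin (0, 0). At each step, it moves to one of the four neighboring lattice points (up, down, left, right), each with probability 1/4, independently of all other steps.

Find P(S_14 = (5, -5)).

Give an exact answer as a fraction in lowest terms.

Let h be the number of horizontal steps (so 14-h are vertical). To end at (5,-5) need (h+5)/2 right-steps and ((14-h)-5)/2 up-steps.
Sum over h with 5 ≤ h ≤ 9, h ≡ 1 (mod 2), 14-h ≡ 1 (mod 2):
h=5: C(14,5)·C(5,5)·C(9,2) = 2002·1·36 = 72072
h=7: C(14,7)·C(7,6)·C(7,1) = 3432·7·7 = 168168
h=9: C(14,9)·C(9,7)·C(5,0) = 2002·36·1 = 72072
Total favorable: 312312
Total paths: 4^14 = 268435456
P = 312312/268435456 = 39039/33554432

Answer: 39039/33554432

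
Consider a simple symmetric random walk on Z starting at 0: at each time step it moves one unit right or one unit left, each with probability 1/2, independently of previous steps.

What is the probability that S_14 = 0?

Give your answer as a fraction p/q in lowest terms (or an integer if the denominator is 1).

To return to 0 after 14 steps: need exactly 7 steps of +1 and 7 of -1.
Favorable paths: C(14,7) = 3432
Total paths: 2^14 = 16384
P = 3432/16384 = 429/2048

Answer: 429/2048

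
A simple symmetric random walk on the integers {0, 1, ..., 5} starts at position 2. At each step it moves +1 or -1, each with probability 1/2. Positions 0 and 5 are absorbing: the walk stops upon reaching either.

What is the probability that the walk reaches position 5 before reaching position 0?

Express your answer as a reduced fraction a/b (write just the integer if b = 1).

Answer: 2/5

Derivation:
Symmetric walk (p = 1/2): the harmonic-function argument gives P(hit 5 before 0 | start at 2) = a/N.
P = 2/5 = 2/5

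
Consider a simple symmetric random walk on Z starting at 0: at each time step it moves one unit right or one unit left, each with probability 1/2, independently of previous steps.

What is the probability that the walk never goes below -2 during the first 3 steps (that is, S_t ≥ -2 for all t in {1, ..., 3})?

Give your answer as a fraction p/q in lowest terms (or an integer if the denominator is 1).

Answer: 7/8

Derivation:
Let f(t,s) = #length-t paths at position s with S_1..S_t all ≥ -2.
f(t,s) = f(t-1,s-1) + f(t-1,s+1) for s ≥ -2; f(t,s) = 0 for s < -2.
t=0: f(0,0)=1
t=1: f(1,-1)=1 f(1,1)=1
t=2: f(2,-2)=1 f(2,0)=2 f(2,2)=1
t=3: f(3,-1)=3 f(3,1)=3 f(3,3)=1
Σ_s f(3,s) = 7
P = 7/8 = 7/8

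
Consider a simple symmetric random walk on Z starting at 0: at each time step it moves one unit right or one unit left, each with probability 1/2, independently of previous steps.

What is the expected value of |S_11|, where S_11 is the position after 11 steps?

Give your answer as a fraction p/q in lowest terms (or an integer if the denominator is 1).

Answer: 693/256

Derivation:
S_11 takes values m ≡ 1 (mod 2) with |m| ≤ 11; P(S_11=m) = C(11,(11+m)/2)/2^11.
Total paths: 2^11 = 2048
Distribution: P(S=-11)=1/2048, P(S=-9)=11/2048, P(S=-7)=55/2048, P(S=-5)=165/2048, P(S=-3)=330/2048, P(S=-1)=462/2048, P(S=1)=462/2048, P(S=3)=330/2048, P(S=5)=165/2048, P(S=7)=55/2048, P(S=9)=11/2048, P(S=11)=1/2048
E[|S_11|] = Σ_m |m|·P(S_11=m) = 5544/2048 = 693/256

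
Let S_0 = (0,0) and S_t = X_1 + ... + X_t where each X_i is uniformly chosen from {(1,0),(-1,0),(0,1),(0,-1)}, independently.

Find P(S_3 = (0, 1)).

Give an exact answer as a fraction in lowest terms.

Let h be the number of horizontal steps (so 3-h are vertical). To end at (0,1) need (h+0)/2 right-steps and ((3-h)+1)/2 up-steps.
Sum over h with 0 ≤ h ≤ 2, h ≡ 0 (mod 2), 3-h ≡ 1 (mod 2):
h=0: C(3,0)·C(0,0)·C(3,2) = 1·1·3 = 3
h=2: C(3,2)·C(2,1)·C(1,1) = 3·2·1 = 6
Total favorable: 9
Total paths: 4^3 = 64
P = 9/64 = 9/64

Answer: 9/64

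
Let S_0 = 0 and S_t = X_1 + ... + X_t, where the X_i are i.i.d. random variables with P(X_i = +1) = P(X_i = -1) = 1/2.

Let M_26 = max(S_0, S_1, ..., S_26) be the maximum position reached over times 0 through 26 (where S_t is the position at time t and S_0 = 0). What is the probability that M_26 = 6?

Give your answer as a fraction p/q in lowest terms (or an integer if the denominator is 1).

Answer: 5311735/67108864

Derivation:
Let M_26 = max(S_0,...,S_26). Use the reflection principle: for j ≥ 1, #{paths with M_26 ≥ j} = #{S_26 ≥ j} + #{S_26 ≥ j+1}.
By reflection, #{M_26 ≥ 6} = #{S_26 ≥ 6} + #{S_26 ≥ 7} = 10970272 + 5658537 = 16628809.
#{M_26 ≥ 7} = #{S_26 ≥ 7} + #{S_26 ≥ 8} = 5658537 + 5658537 = 11317074.
#{M_26 = 6} = 16628809 - 11317074 = 5311735.
P(M_26 = 6) = 5311735/67108864 = 5311735/67108864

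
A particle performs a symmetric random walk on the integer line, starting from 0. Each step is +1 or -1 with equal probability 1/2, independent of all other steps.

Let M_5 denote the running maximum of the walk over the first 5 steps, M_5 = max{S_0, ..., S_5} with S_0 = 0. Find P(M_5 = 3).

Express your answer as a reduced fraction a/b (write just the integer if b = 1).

Answer: 5/32

Derivation:
Let M_5 = max(S_0,...,S_5). Use the reflection principle: for j ≥ 1, #{paths with M_5 ≥ j} = #{S_5 ≥ j} + #{S_5 ≥ j+1}.
By reflection, #{M_5 ≥ 3} = #{S_5 ≥ 3} + #{S_5 ≥ 4} = 6 + 1 = 7.
#{M_5 ≥ 4} = #{S_5 ≥ 4} + #{S_5 ≥ 5} = 1 + 1 = 2.
#{M_5 = 3} = 7 - 2 = 5.
P(M_5 = 3) = 5/32 = 5/32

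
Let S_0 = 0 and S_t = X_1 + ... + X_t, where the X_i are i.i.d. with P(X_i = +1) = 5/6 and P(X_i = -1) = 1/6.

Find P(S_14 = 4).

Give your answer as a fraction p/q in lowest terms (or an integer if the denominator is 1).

To reach position 4 after 14 steps: need 9 steps of +1 and 5 steps of -1.
Number of such sequences: C(14,9) = 2002
Each has probability (5/6)^9 · (1/6)^5 = 1953125/78364164096
P = 2002 · 1953125/78364164096 = 1955078125/39182082048

Answer: 1955078125/39182082048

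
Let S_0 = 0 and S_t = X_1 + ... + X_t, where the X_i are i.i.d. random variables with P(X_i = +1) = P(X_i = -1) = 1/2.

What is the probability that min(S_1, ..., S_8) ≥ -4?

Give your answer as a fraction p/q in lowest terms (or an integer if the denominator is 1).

Let f(t,s) = #length-t paths at position s with S_1..S_t all ≥ -4.
f(t,s) = f(t-1,s-1) + f(t-1,s+1) for s ≥ -4; f(t,s) = 0 for s < -4.
t=0: f(0,0)=1
t=1: f(1,-1)=1 f(1,1)=1
t=2: f(2,-2)=1 f(2,0)=2 f(2,2)=1
t=3: f(3,-3)=1 f(3,-1)=3 f(3,1)=3 f(3,3)=1
t=4: f(4,-4)=1 f(4,-2)=4 f(4,0)=6 f(4,2)=4 f(4,4)=1
t=5: f(5,-3)=5 f(5,-1)=10 f(5,1)=10 f(5,3)=5 f(5,5)=1
t=6: f(6,-4)=5 f(6,-2)=15 f(6,0)=20 f(6,2)=15 f(6,4)=6 f(6,6)=1
t=7: f(7,-3)=20 f(7,-1)=35 f(7,1)=35 f(7,3)=21 f(7,5)=7 f(7,7)=1
t=8: f(8,-4)=20 f(8,-2)=55 f(8,0)=70 f(8,2)=56 f(8,4)=28 f(8,6)=8 f(8,8)=1
Σ_s f(8,s) = 238
P = 238/256 = 119/128

Answer: 119/128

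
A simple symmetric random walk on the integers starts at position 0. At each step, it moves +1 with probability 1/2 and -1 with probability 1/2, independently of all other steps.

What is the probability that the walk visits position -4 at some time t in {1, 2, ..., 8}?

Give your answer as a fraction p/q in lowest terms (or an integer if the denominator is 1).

Count via complement. Let g(t,s) = #length-t paths at position s with S_1..S_t all ≠ -4.
g(t,s) = g(t-1,s-1) + g(t-1,s+1) for s ≠ -4; g(t,-4) = 0.
t=0: g(0,0)=1
t=1: g(1,-1)=1 g(1,1)=1
t=2: g(2,-2)=1 g(2,0)=2 g(2,2)=1
t=3: g(3,-3)=1 g(3,-1)=3 g(3,1)=3 g(3,3)=1
t=4: g(4,-2)=4 g(4,0)=6 g(4,2)=4 g(4,4)=1
t=5: g(5,-3)=4 g(5,-1)=10 g(5,1)=10 g(5,3)=5 g(5,5)=1
t=6: g(6,-2)=14 g(6,0)=20 g(6,2)=15 g(6,4)=6 g(6,6)=1
t=7: g(7,-3)=14 g(7,-1)=34 g(7,1)=35 g(7,3)=21 g(7,5)=7 g(7,7)=1
t=8: g(8,-2)=48 g(8,0)=69 g(8,2)=56 g(8,4)=28 g(8,6)=8 g(8,8)=1
Paths never hitting -4: Σ_s g(8,s) = 210
Paths hitting -4: 2^8 - 210 = 46
P = 46/256 = 23/128

Answer: 23/128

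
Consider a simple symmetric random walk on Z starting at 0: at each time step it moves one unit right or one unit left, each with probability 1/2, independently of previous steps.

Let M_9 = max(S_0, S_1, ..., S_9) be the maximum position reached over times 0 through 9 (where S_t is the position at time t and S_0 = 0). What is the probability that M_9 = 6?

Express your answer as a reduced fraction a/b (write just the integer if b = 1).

Let M_9 = max(S_0,...,S_9). Use the reflection principle: for j ≥ 1, #{paths with M_9 ≥ j} = #{S_9 ≥ j} + #{S_9 ≥ j+1}.
By reflection, #{M_9 ≥ 6} = #{S_9 ≥ 6} + #{S_9 ≥ 7} = 10 + 10 = 20.
#{M_9 ≥ 7} = #{S_9 ≥ 7} + #{S_9 ≥ 8} = 10 + 1 = 11.
#{M_9 = 6} = 20 - 11 = 9.
P(M_9 = 6) = 9/512 = 9/512

Answer: 9/512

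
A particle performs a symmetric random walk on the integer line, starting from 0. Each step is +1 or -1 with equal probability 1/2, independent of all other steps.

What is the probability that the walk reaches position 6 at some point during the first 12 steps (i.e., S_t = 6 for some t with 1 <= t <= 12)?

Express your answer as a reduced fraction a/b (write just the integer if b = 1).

Answer: 189/2048

Derivation:
Count via complement. Let g(t,s) = #length-t paths at position s with S_1..S_t all ≠ 6.
g(t,s) = g(t-1,s-1) + g(t-1,s+1) for s ≠ 6; g(t,6) = 0.
t=0: g(0,0)=1
t=1: g(1,-1)=1 g(1,1)=1
t=2: g(2,-2)=1 g(2,0)=2 g(2,2)=1
t=3: g(3,-3)=1 g(3,-1)=3 g(3,1)=3 g(3,3)=1
t=4: g(4,-4)=1 g(4,-2)=4 g(4,0)=6 g(4,2)=4 g(4,4)=1
t=5: g(5,-5)=1 g(5,-3)=5 g(5,-1)=10 g(5,1)=10 g(5,3)=5 g(5,5)=1
t=6: g(6,-6)=1 g(6,-4)=6 g(6,-2)=15 g(6,0)=20 g(6,2)=15 g(6,4)=6
t=7: g(7,-7)=1 g(7,-5)=7 g(7,-3)=21 g(7,-1)=35 g(7,1)=35 g(7,3)=21 g(7,5)=6
t=8: g(8,-8)=1 g(8,-6)=8 g(8,-4)=28 g(8,-2)=56 g(8,0)=70 g(8,2)=56 g(8,4)=27
t=9: g(9,-9)=1 g(9,-7)=9 g(9,-5)=36 g(9,-3)=84 g(9,-1)=126 g(9,1)=126 g(9,3)=83 g(9,5)=27
t=10: g(10,-10)=1 g(10,-8)=10 g(10,-6)=45 g(10,-4)=120 g(10,-2)=210 g(10,0)=252 g(10,2)=209 g(10,4)=110
t=11: g(11,-11)=1 g(11,-9)=11 g(11,-7)=55 g(11,-5)=165 g(11,-3)=330 g(11,-1)=462 g(11,1)=461 g(11,3)=319 g(11,5)=110
t=12: g(12,-12)=1 g(12,-10)=12 g(12,-8)=66 g(12,-6)=220 g(12,-4)=495 g(12,-2)=792 g(12,0)=923 g(12,2)=780 g(12,4)=429
Paths never hitting 6: Σ_s g(12,s) = 3718
Paths hitting 6: 2^12 - 3718 = 378
P = 378/4096 = 189/2048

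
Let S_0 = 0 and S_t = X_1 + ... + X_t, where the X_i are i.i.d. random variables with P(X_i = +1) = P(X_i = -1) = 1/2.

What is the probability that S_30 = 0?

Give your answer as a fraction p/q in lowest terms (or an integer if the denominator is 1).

Answer: 9694845/67108864

Derivation:
To return to 0 after 30 steps: need exactly 15 steps of +1 and 15 of -1.
Favorable paths: C(30,15) = 155117520
Total paths: 2^30 = 1073741824
P = 155117520/1073741824 = 9694845/67108864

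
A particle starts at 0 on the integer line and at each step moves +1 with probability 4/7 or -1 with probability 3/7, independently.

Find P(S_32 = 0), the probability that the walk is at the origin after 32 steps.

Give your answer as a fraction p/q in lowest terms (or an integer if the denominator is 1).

To be at 0 after 32 steps: need exactly 16 steps of +1 and 16 of -1.
Number of such sequences: C(32,16) = 601080390
Each has probability (4/7)^16 · (3/7)^16 = 184884258895036416/1104427674243920646305299201
P = 601080390 · 184884258895036416/1104427674243920646305299201 = 111130302441489457993482240/1104427674243920646305299201

Answer: 111130302441489457993482240/1104427674243920646305299201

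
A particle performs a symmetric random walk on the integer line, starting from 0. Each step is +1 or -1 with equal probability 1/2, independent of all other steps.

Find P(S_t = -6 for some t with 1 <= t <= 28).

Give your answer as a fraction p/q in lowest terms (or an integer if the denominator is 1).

Count via complement. Let g(t,s) = #length-t paths at position s with S_1..S_t all ≠ -6.
g(t,s) = g(t-1,s-1) + g(t-1,s+1) for s ≠ -6; g(t,-6) = 0.
t=0: g(0,0)=1
t=1: g(1,-1)=1 g(1,1)=1
t=2: g(2,-2)=1 g(2,0)=2 g(2,2)=1
t=3: g(3,-3)=1 g(3,-1)=3 g(3,1)=3 g(3,3)=1
t=4: g(4,-4)=1 g(4,-2)=4 g(4,0)=6 g(4,2)=4 g(4,4)=1
t=5: g(5,-5)=1 g(5,-3)=5 g(5,-1)=10 g(5,1)=10 g(5,3)=5 g(5,5)=1
t=6: g(6,-4)=6 g(6,-2)=15 g(6,0)=20 g(6,2)=15 g(6,4)=6 g(6,6)=1
t=7: g(7,-5)=6 g(7,-3)=21 g(7,-1)=35 g(7,1)=35 g(7,3)=21 g(7,5)=7 g(7,7)=1
t=8: g(8,-4)=27 g(8,-2)=56 g(8,0)=70 g(8,2)=56 g(8,4)=28 g(8,6)=8 g(8,8)=1
t=9: g(9,-5)=27 g(9,-3)=83 g(9,-1)=126 g(9,1)=126 g(9,3)=84 g(9,5)=36 g(9,7)=9 g(9,9)=1
t=10: g(10,-4)=110 g(10,-2)=209 g(10,0)=252 g(10,2)=210 g(10,4)=120 g(10,6)=45 g(10,8)=10 g(10,10)=1
t=11: g(11,-5)=110 g(11,-3)=319 g(11,-1)=461 g(11,1)=462 g(11,3)=330 g(11,5)=165 g(11,7)=55 g(11,9)=11 g(11,11)=1
t=12: g(12,-4)=429 g(12,-2)=780 g(12,0)=923 g(12,2)=792 g(12,4)=495 g(12,6)=220 g(12,8)=66 g(12,10)=12 g(12,12)=1
t=13: g(13,-5)=429 g(13,-3)=1209 g(13,-1)=1703 g(13,1)=1715 g(13,3)=1287 g(13,5)=715 g(13,7)=286 g(13,9)=78 g(13,11)=13 g(13,13)=1
t=14: g(14,-4)=1638 g(14,-2)=2912 g(14,0)=3418 g(14,2)=3002 g(14,4)=2002 g(14,6)=1001 g(14,8)=364 g(14,10)=91 g(14,12)=14 g(14,14)=1
t=15: g(15,-5)=1638 g(15,-3)=4550 g(15,-1)=6330 g(15,1)=6420 g(15,3)=5004 g(15,5)=3003 g(15,7)=1365 g(15,9)=455 g(15,11)=105 g(15,13)=15 g(15,15)=1
t=16: g(16,-4)=6188 g(16,-2)=10880 g(16,0)=12750 g(16,2)=11424 g(16,4)=8007 g(16,6)=4368 g(16,8)=1820 g(16,10)=560 g(16,12)=120 g(16,14)=16 g(16,16)=1
t=17: g(17,-5)=6188 g(17,-3)=17068 g(17,-1)=23630 g(17,1)=24174 g(17,3)=19431 g(17,5)=12375 g(17,7)=6188 g(17,9)=2380 g(17,11)=680 g(17,13)=136 g(17,15)=17 g(17,17)=1
t=18: g(18,-4)=23256 g(18,-2)=40698 g(18,0)=47804 g(18,2)=43605 g(18,4)=31806 g(18,6)=18563 g(18,8)=8568 g(18,10)=3060 g(18,12)=816 g(18,14)=153 g(18,16)=18 g(18,18)=1
t=19: g(19,-5)=23256 g(19,-3)=63954 g(19,-1)=88502 g(19,1)=91409 g(19,3)=75411 g(19,5)=50369 g(19,7)=27131 g(19,9)=11628 g(19,11)=3876 g(19,13)=969 g(19,15)=171 g(19,17)=19 g(19,19)=1
t=20: g(20,-4)=87210 g(20,-2)=152456 g(20,0)=179911 g(20,2)=166820 g(20,4)=125780 g(20,6)=77500 g(20,8)=38759 g(20,10)=15504 g(20,12)=4845 g(20,14)=1140 g(20,16)=190 g(20,18)=20 g(20,20)=1
t=21: g(21,-5)=87210 g(21,-3)=239666 g(21,-1)=332367 g(21,1)=346731 g(21,3)=292600 g(21,5)=203280 g(21,7)=116259 g(21,9)=54263 g(21,11)=20349 g(21,13)=5985 g(21,15)=1330 g(21,17)=210 g(21,19)=21 g(21,21)=1
t=22: g(22,-4)=326876 g(22,-2)=572033 g(22,0)=679098 g(22,2)=639331 g(22,4)=495880 g(22,6)=319539 g(22,8)=170522 g(22,10)=74612 g(22,12)=26334 g(22,14)=7315 g(22,16)=1540 g(22,18)=231 g(22,20)=22 g(22,22)=1
t=23: g(23,-5)=326876 g(23,-3)=898909 g(23,-1)=1251131 g(23,1)=1318429 g(23,3)=1135211 g(23,5)=815419 g(23,7)=490061 g(23,9)=245134 g(23,11)=100946 g(23,13)=33649 g(23,15)=8855 g(23,17)=1771 g(23,19)=253 g(23,21)=23 g(23,23)=1
t=24: g(24,-4)=1225785 g(24,-2)=2150040 g(24,0)=2569560 g(24,2)=2453640 g(24,4)=1950630 g(24,6)=1305480 g(24,8)=735195 g(24,10)=346080 g(24,12)=134595 g(24,14)=42504 g(24,16)=10626 g(24,18)=2024 g(24,20)=276 g(24,22)=24 g(24,24)=1
t=25: g(25,-5)=1225785 g(25,-3)=3375825 g(25,-1)=4719600 g(25,1)=5023200 g(25,3)=4404270 g(25,5)=3256110 g(25,7)=2040675 g(25,9)=1081275 g(25,11)=480675 g(25,13)=177099 g(25,15)=53130 g(25,17)=12650 g(25,19)=2300 g(25,21)=300 g(25,23)=25 g(25,25)=1
t=26: g(26,-4)=4601610 g(26,-2)=8095425 g(26,0)=9742800 g(26,2)=9427470 g(26,4)=7660380 g(26,6)=5296785 g(26,8)=3121950 g(26,10)=1561950 g(26,12)=657774 g(26,14)=230229 g(26,16)=65780 g(26,18)=14950 g(26,20)=2600 g(26,22)=325 g(26,24)=26 g(26,26)=1
t=27: g(27,-5)=4601610 g(27,-3)=12697035 g(27,-1)=17838225 g(27,1)=19170270 g(27,3)=17087850 g(27,5)=12957165 g(27,7)=8418735 g(27,9)=4683900 g(27,11)=2219724 g(27,13)=888003 g(27,15)=296009 g(27,17)=80730 g(27,19)=17550 g(27,21)=2925 g(27,23)=351 g(27,25)=27 g(27,27)=1
t=28: g(28,-4)=17298645 g(28,-2)=30535260 g(28,0)=37008495 g(28,2)=36258120 g(28,4)=30045015 g(28,6)=21375900 g(28,8)=13102635 g(28,10)=6903624 g(28,12)=3107727 g(28,14)=1184012 g(28,16)=376739 g(28,18)=98280 g(28,20)=20475 g(28,22)=3276 g(28,24)=378 g(28,26)=28 g(28,28)=1
Paths never hitting -6: Σ_s g(28,s) = 197318610
Paths hitting -6: 2^28 - 197318610 = 71116846
P = 71116846/268435456 = 35558423/134217728

Answer: 35558423/134217728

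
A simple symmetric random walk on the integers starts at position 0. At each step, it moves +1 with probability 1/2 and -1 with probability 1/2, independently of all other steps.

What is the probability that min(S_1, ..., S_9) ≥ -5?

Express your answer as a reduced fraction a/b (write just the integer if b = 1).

Answer: 123/128

Derivation:
Let f(t,s) = #length-t paths at position s with S_1..S_t all ≥ -5.
f(t,s) = f(t-1,s-1) + f(t-1,s+1) for s ≥ -5; f(t,s) = 0 for s < -5.
t=0: f(0,0)=1
t=1: f(1,-1)=1 f(1,1)=1
t=2: f(2,-2)=1 f(2,0)=2 f(2,2)=1
t=3: f(3,-3)=1 f(3,-1)=3 f(3,1)=3 f(3,3)=1
t=4: f(4,-4)=1 f(4,-2)=4 f(4,0)=6 f(4,2)=4 f(4,4)=1
t=5: f(5,-5)=1 f(5,-3)=5 f(5,-1)=10 f(5,1)=10 f(5,3)=5 f(5,5)=1
t=6: f(6,-4)=6 f(6,-2)=15 f(6,0)=20 f(6,2)=15 f(6,4)=6 f(6,6)=1
t=7: f(7,-5)=6 f(7,-3)=21 f(7,-1)=35 f(7,1)=35 f(7,3)=21 f(7,5)=7 f(7,7)=1
t=8: f(8,-4)=27 f(8,-2)=56 f(8,0)=70 f(8,2)=56 f(8,4)=28 f(8,6)=8 f(8,8)=1
t=9: f(9,-5)=27 f(9,-3)=83 f(9,-1)=126 f(9,1)=126 f(9,3)=84 f(9,5)=36 f(9,7)=9 f(9,9)=1
Σ_s f(9,s) = 492
P = 492/512 = 123/128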